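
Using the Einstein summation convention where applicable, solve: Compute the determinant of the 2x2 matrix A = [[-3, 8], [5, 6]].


For a 2x2 matrix [[a, b], [c, d]], det = a*d - b*c.
a = -3, b = 8, c = 5, d = 6
a*d = -3 * 6 = -18
b*c = 8 * 5 = 40
det = -18 - 40 = -58

-58


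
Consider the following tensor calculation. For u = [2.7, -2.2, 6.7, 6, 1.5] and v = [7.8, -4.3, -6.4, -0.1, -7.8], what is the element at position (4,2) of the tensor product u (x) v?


The outer product entry T_{ij} = u_i * v_j.
We need i=4, j=2.
u_4 = 6, v_2 = -4.3
T_{4,2} = 6 * -4.3 = -25.8

-25.8


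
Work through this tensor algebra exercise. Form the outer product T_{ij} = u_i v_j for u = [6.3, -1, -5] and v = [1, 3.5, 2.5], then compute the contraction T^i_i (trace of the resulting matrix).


The outer product gives T_{ij} = u_i v_j.
The trace (contraction) is Tr(T) = sum_i T_{ii} = sum_i u_i v_i.
Diagonal entries:
T_{11} = u_1 * v_1 = 6.3 * 1 = 6.3
T_{22} = u_2 * v_2 = -1 * 3.5 = -3.5
T_{33} = u_3 * v_3 = -5 * 2.5 = -12.5
Tr(T) = 6.3 + -3.5 + -12.5 = -9.7

-9.7


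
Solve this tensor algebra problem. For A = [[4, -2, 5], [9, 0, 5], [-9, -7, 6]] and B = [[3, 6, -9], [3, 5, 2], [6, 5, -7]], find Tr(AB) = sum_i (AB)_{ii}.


Tr(AB) = sum_i (AB)_{ii} where (AB)_{ii} = sum_k A_{ik} B_{ki}.
(AB)_{11} = 4*3 + -2*3 + 5*6 = 36
(AB)_{22} = 9*6 + 0*5 + 5*5 = 79
(AB)_{33} = -9*-9 + -7*2 + 6*-7 = 25
Tr(AB) = 36 + 79 + 25 = 140

140


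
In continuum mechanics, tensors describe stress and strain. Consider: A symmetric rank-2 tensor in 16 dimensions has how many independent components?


A symmetric rank-2 tensor in d dimensions has d(d+1)/2 independent components.
d = 16
d(d+1)/2 = 16 * 17 / 2 = 272 / 2 = 136

136


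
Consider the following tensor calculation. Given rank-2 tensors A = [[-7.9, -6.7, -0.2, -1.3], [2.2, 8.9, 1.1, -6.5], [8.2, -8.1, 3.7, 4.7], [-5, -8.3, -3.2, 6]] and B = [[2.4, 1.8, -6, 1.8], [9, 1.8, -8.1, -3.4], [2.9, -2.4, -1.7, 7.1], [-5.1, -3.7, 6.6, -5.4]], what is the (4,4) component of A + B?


Tensor addition is component-wise: (A + B)_{ij} = A_{ij} + B_{ij}.
A_{44} = 6
B_{44} = -5.4
(A + B)_{44} = 6 + -5.4 = 0.6

0.6


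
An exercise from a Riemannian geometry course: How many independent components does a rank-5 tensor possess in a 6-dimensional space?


The number of components of a rank-r tensor in d dimensions is d^r.
Here d = 6 and r = 5.
6^5 = 7776

7776


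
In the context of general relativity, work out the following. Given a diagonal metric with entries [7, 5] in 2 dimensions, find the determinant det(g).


For a diagonal metric, the determinant is the product of diagonal entries.
Diagonal entries: 7, 5
det(g) = 7 * 5 = 35

35


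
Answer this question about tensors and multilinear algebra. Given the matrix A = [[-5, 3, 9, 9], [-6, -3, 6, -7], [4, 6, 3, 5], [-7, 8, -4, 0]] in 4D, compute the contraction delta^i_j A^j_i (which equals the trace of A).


The contraction (trace) of a rank-2 tensor is the sum of its diagonal elements.
Diagonal entries: A[1,1] = -5, A[2,2] = -3, A[3,3] = 3, A[4,4] = 0
Tr(A) = -5 + -3 + 3 + 0 = -5

-5


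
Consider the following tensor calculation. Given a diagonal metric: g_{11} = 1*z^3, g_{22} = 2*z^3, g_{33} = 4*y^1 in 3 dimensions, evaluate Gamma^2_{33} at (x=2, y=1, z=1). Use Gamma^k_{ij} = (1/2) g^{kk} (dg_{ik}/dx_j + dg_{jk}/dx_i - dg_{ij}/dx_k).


For a diagonal metric, Gamma^k_{ij} = (1/2) g^{kk} (dg_{ik}/dx_j + dg_{jk}/dx_i - dg_{ij}/dx_k).
The metric is diagonal, so g_{ab} = 0 for a != b.
At the given point: g_{11} = 1, g_{22} = 2, g_{33} = 4
g^{22} = 1/2
dg_{32}/dx_3 = 0 (off-diagonal)
dg_{32}/dx_3 = 0 (off-diagonal)
dg_{33}/dx_2 = dg_{33}/dx_2 = 4
Numerator = 0 + 0 - 4 = -4
Gamma^2_{33} = -4 / (2 * 2) = -1

-1


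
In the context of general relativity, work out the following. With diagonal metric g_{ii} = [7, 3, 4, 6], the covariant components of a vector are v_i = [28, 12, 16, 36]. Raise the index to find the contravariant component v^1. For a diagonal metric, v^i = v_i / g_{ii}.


To raise an index with a diagonal metric: v^i = v_i / g_{ii}.
For index 1: v_1 = 28, g_{11} = 7
v^1 = 28 / 7 = 4

4


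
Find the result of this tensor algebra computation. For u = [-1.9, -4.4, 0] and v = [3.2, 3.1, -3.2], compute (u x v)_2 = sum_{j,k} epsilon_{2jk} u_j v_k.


(u x v)_2 = sum_{j,k} epsilon_{2jk} u_j v_k. Only permutations of (1,2,3) contribute; the two non-zero terms are:
eps_{213} u_1 v_3 = -1 * -1.9 * -3.2 = -6.08
eps_{231} u_3 v_1 = 1 * 0 * 3.2 = 0
(u x v)_2 = -6.08

-6.08


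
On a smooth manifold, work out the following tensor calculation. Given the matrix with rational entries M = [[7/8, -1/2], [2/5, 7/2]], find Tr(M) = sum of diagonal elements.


The trace is the sum of diagonal entries.
Diagonal: M[1,1] = 7/8, M[2,2] = 7/2
Tr(M) = 7/8 + 7/2
Computing step by step:
After adding M[1,1]: 7/8
After adding M[2,2]: 35/8
Tr(M) = 35/8

35/8


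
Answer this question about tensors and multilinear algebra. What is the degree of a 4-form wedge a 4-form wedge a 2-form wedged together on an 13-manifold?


The degree of a wedge product is the sum of the degrees of the individual forms.
Degrees: 4, 4, 2
Total degree = 4 + 4 + 2 = 10

10


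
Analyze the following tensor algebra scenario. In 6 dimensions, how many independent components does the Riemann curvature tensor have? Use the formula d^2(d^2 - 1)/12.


The Riemann tensor in d dimensions has d^2(d^2 - 1)/12 independent components.
d = 6, so d^2 = 36
d^2 - 1 = 35
d^2(d^2 - 1) = 36 * 35 = 1260
Divide by 12: 1260 / 12 = 105

105


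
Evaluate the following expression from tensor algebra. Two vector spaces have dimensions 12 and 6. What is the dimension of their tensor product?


The dimension of a tensor product is the product of dimensions.
dim(V) = 12, dim(W) = 6
dim(V (x) W) = 12 * 6 = 72

72


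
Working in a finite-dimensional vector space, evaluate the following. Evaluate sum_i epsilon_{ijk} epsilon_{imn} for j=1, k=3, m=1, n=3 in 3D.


Using the identity: epsilon_{ijk} epsilon_{imn} = delta_{jm} delta_{kn} - delta_{jn} delta_{km}.
delta_{11} = 1
delta_{33} = 1
delta_{13} = 0
delta_{31} = 0
Result = 1 * 1 - 0 * 0 = 1 - 0 = 1

1


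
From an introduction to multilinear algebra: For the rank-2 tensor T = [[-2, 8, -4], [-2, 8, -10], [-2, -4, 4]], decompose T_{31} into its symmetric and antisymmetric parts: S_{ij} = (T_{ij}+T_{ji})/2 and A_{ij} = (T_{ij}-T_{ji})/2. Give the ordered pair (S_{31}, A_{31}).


T_{31} = -2
T_{13} = -4
S_{31} = (-2 + -4)/2 = -6/2 = -3
A_{31} = (-2 - -4)/2 = 2/2 = 1
Check: S + A = -3 + 1 = -2 = T_{31}.

(-3, 1)


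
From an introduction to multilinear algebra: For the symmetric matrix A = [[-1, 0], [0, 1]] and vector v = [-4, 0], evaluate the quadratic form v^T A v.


First compute Av:
(Av)_1 = -1*-4 + 0*0 = 4
(Av)_2 = 0*-4 + 1*0 = 0
Av = [4, 0]
Then v^T (Av) = -4*4 + 0*0
= -16 + 0 = -16

-16


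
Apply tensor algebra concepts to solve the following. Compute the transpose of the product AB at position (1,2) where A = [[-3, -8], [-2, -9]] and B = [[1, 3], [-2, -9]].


(AB)^T_{ij} = (AB)_{ji} = sum_k A_{jk} B_{ki}.
For i=1, j=2 we need (AB)_{21}:
A_{21} * B_{11} = -2 * 1 = -2
A_{22} * B_{21} = -9 * -2 = 18
Sum = -2 + 18 = 16

16


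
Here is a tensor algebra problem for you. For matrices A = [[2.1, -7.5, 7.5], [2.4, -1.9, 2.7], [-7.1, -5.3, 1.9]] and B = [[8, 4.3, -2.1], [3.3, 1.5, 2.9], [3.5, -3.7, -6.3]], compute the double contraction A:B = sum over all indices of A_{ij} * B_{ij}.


A:B = sum over all i,j of A_{ij} * B_{ij}.
Row 1: 2.1*8=16.8, -7.5*4.3=-32.25, 7.5*-2.1=-15.75 => row sum = -31.2
Row 2: 2.4*3.3=7.92, -1.9*1.5=-2.85, 2.7*2.9=7.83 => row sum = 12.9
Row 3: -7.1*3.5=-24.85, -5.3*-3.7=19.61, 1.9*-6.3=-11.97 => row sum = -17.21
Total = -31.2 + 12.9 + -17.21 = -35.51

-35.51


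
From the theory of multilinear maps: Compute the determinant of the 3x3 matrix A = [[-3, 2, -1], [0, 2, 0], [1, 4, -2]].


Expanding along the first row, det(A) = a11*M_11 - a12*M_12 + a13*M_13, where M_1j is the (1,j) minor.
Minor M_11 = 2*-2 - 0*4 = -4
Minor M_12 = 0*-2 - 0*1 = 0
Minor M_13 = 0*4 - 2*1 = -2
det = -3*(-4) - 2*(0) + -1*(-2)
    = 12 - 0 + 2
    = 14

14


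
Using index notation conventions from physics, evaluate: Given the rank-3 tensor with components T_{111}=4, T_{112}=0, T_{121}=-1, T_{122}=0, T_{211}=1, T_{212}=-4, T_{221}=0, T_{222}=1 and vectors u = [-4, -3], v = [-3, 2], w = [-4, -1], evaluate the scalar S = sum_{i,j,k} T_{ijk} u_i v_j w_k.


S = sum over i,j,k of T_{ijk} u_i v_j w_k. Expanding all 8 terms:
T_{111}*u_1*v_1*w_1 = 4*-4*-3*-4 = -192  (running total: -192)
T_{112}*u_1*v_1*w_2 = 0*-4*-3*-1 = 0  (running total: -192)
T_{121}*u_1*v_2*w_1 = -1*-4*2*-4 = -32  (running total: -224)
T_{122}*u_1*v_2*w_2 = 0*-4*2*-1 = 0  (running total: -224)
T_{211}*u_2*v_1*w_1 = 1*-3*-3*-4 = -36  (running total: -260)
T_{212}*u_2*v_1*w_2 = -4*-3*-3*-1 = 36  (running total: -224)
T_{221}*u_2*v_2*w_1 = 0*-3*2*-4 = 0  (running total: -224)
T_{222}*u_2*v_2*w_2 = 1*-3*2*-1 = 6  (running total: -218)
S = -218

-218


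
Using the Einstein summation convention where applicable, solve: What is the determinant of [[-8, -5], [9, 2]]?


For a 2x2 matrix [[a, b], [c, d]], det = a*d - b*c.
a = -8, b = -5, c = 9, d = 2
a*d = -8 * 2 = -16
b*c = -5 * 9 = -45
det = -16 - -45 = 29

29


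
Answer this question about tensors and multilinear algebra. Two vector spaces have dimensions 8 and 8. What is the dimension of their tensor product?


The dimension of a tensor product is the product of dimensions.
dim(V) = 8, dim(W) = 8
dim(V (x) W) = 8 * 8 = 64

64


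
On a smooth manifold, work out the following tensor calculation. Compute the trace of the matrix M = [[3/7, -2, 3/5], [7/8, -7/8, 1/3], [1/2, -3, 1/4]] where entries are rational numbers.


The trace is the sum of diagonal entries.
Diagonal: M[1,1] = 3/7, M[2,2] = -7/8, M[3,3] = 1/4
Tr(M) = 3/7 + -7/8 + 1/4
Computing step by step:
After adding M[1,1]: 3/7
After adding M[2,2]: -25/56
After adding M[3,3]: -11/56
Tr(M) = -11/56

-11/56


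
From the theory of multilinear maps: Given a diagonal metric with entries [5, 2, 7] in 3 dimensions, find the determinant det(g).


For a diagonal metric, the determinant is the product of diagonal entries.
Diagonal entries: 5, 2, 7
det(g) = 5 * 2 * 7 = 70

70


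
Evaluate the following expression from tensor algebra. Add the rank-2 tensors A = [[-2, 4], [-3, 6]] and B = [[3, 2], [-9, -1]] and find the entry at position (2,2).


Tensor addition is component-wise: (A + B)_{ij} = A_{ij} + B_{ij}.
A_{22} = 6
B_{22} = -1
(A + B)_{22} = 6 + -1 = 5

5


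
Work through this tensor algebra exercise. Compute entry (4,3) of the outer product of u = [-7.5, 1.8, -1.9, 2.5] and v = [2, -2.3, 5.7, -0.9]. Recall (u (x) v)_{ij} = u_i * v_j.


The outer product entry T_{ij} = u_i * v_j.
We need i=4, j=3.
u_4 = 2.5, v_3 = 5.7
T_{4,3} = 2.5 * 5.7 = 14.25

14.25


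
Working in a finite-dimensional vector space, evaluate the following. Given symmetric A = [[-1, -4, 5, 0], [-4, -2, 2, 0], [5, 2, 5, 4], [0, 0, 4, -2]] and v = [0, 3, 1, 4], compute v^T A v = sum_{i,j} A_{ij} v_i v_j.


First compute Av:
(Av)_1 = -1*0 + -4*3 + 5*1 + 0*4 = -7
(Av)_2 = -4*0 + -2*3 + 2*1 + 0*4 = -4
(Av)_3 = 5*0 + 2*3 + 5*1 + 4*4 = 27
(Av)_4 = 0*0 + 0*3 + 4*1 + -2*4 = -4
Av = [-7, -4, 27, -4]
Then v^T (Av) = 0*-7 + 3*-4 + 1*27 + 4*-4
= 0 + -12 + 27 + -16 = -1

-1


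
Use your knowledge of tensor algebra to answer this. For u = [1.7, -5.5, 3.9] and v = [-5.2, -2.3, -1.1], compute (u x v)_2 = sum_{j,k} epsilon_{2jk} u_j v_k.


(u x v)_2 = sum_{j,k} epsilon_{2jk} u_j v_k. Only permutations of (1,2,3) contribute; the two non-zero terms are:
eps_{213} u_1 v_3 = -1 * 1.7 * -1.1 = 1.87
eps_{231} u_3 v_1 = 1 * 3.9 * -5.2 = -20.28
(u x v)_2 = -18.41

-18.41


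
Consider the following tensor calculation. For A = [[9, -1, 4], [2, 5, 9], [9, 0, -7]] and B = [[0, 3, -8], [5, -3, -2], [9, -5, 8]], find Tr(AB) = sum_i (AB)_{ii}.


Tr(AB) = sum_i (AB)_{ii} where (AB)_{ii} = sum_k A_{ik} B_{ki}.
(AB)_{11} = 9*0 + -1*5 + 4*9 = 31
(AB)_{22} = 2*3 + 5*-3 + 9*-5 = -54
(AB)_{33} = 9*-8 + 0*-2 + -7*8 = -128
Tr(AB) = 31 + -54 + -128 = -151

-151


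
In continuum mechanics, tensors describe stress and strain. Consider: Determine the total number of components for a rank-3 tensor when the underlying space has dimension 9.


The number of components of a rank-r tensor in d dimensions is d^r.
Here d = 9 and r = 3.
9^3 = 729

729


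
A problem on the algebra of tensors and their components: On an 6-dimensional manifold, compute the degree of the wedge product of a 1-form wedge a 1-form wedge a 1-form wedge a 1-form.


The degree of a wedge product is the sum of the degrees of the individual forms.
Degrees: 1, 1, 1, 1
Total degree = 1 + 1 + 1 + 1 = 4

4


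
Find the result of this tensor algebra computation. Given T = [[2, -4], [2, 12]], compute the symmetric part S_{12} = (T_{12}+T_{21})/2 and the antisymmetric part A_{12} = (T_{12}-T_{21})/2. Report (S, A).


T_{12} = -4
T_{21} = 2
S_{12} = (-4 + 2)/2 = -2/2 = -1
A_{12} = (-4 - 2)/2 = -6/2 = -3
Check: S + A = -1 + -3 = -4 = T_{12}.

(-1, -3)


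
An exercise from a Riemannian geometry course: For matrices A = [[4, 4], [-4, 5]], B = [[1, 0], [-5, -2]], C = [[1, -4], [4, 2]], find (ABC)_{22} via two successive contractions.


(ABC)_{22} = sum_m (AB)_{2m} C_{m2}. First compute row 2 of AB.
(AB)_{21} = -4*1 + 5*-5 = -29
(AB)_{22} = -4*0 + 5*-2 = -10
Now contract with column 2 of C:
(AB)_{21} * C_{12} = -29 * -4 = 116
(AB)_{22} * C_{22} = -10 * 2 = -20
(ABC)_{22} = 116 + -20 = 96

96


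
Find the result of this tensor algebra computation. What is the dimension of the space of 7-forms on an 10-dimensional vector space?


The dimension of the space of p-forms on an n-dimensional space is C(n, p).
n = 10, p = 7
C(10, 7) = 10! / (7! * 3!) = 120

120


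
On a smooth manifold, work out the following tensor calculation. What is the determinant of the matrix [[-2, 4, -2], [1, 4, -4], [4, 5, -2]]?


Expanding along the first row, det(A) = a11*M_11 - a12*M_12 + a13*M_13, where M_1j is the (1,j) minor.
Minor M_11 = 4*-2 - -4*5 = 12
Minor M_12 = 1*-2 - -4*4 = 14
Minor M_13 = 1*5 - 4*4 = -11
det = -2*(12) - 4*(14) + -2*(-11)
    = -24 - 56 + 22
    = -58

-58


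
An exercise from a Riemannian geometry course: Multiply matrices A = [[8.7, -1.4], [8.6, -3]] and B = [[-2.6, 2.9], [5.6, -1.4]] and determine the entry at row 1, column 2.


(AB)_{ij} = sum_k A_{ik} B_{kj}.
For i=1, j=2:
A_{11} * B_{12} = 8.7 * 2.9 = 25.23
A_{12} * B_{22} = -1.4 * -1.4 = 1.96
Sum = 25.23 + 1.96 = 27.19

27.19


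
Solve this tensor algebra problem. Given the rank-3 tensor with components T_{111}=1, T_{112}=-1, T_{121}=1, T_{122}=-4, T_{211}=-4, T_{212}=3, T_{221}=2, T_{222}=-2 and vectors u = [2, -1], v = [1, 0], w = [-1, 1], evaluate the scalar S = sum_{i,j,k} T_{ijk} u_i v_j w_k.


S = sum over i,j,k of T_{ijk} u_i v_j w_k. Expanding all 8 terms:
T_{111}*u_1*v_1*w_1 = 1*2*1*-1 = -2  (running total: -2)
T_{112}*u_1*v_1*w_2 = -1*2*1*1 = -2  (running total: -4)
T_{121}*u_1*v_2*w_1 = 1*2*0*-1 = 0  (running total: -4)
T_{122}*u_1*v_2*w_2 = -4*2*0*1 = 0  (running total: -4)
T_{211}*u_2*v_1*w_1 = -4*-1*1*-1 = -4  (running total: -8)
T_{212}*u_2*v_1*w_2 = 3*-1*1*1 = -3  (running total: -11)
T_{221}*u_2*v_2*w_1 = 2*-1*0*-1 = 0  (running total: -11)
T_{222}*u_2*v_2*w_2 = -2*-1*0*1 = 0  (running total: -11)
S = -11

-11


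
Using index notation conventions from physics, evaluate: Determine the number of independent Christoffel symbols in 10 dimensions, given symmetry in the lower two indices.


Christoffel symbols Gamma^k_{ij} are symmetric in i,j, so there are d * d(d+1)/2 independent symbols.
d = 10
d(d+1)/2 = 10 * 11 / 2 = 55
Total = 10 * 55 = 550

550


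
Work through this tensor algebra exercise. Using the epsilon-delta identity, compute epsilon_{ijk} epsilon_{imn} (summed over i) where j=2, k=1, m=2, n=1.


Using the identity: epsilon_{ijk} epsilon_{imn} = delta_{jm} delta_{kn} - delta_{jn} delta_{km}.
delta_{22} = 1
delta_{11} = 1
delta_{21} = 0
delta_{12} = 0
Result = 1 * 1 - 0 * 0 = 1 - 0 = 1

1


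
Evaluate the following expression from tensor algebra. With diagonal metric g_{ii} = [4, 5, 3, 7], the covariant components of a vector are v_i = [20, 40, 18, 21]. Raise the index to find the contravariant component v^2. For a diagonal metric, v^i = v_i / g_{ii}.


To raise an index with a diagonal metric: v^i = v_i / g_{ii}.
For index 2: v_2 = 40, g_{22} = 5
v^2 = 40 / 5 = 8

8


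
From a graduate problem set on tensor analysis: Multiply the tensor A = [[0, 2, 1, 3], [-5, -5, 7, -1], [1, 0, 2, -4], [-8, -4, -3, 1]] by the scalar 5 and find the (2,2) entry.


Scalar multiplication: (cA)_{ij} = c * A_{ij}.
c = 5
A_{22} = -5
(cA)_{22} = 5 * -5 = -25

-25


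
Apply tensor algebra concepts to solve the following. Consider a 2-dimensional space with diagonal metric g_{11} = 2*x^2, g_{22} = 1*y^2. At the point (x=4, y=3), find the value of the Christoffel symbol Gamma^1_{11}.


For a diagonal metric, Gamma^k_{ij} = (1/2) g^{kk} (dg_{ik}/dx_j + dg_{jk}/dx_i - dg_{ij}/dx_k).
The metric is diagonal, so g_{ab} = 0 for a != b.
At the given point: g_{11} = 32, g_{22} = 9
g^{11} = 1/32
dg_{11}/dx_1 = dg_{11}/dx_1 = 16
dg_{11}/dx_1 = dg_{11}/dx_1 = 16
dg_{11}/dx_1 = dg_{11}/dx_1 = 16
Numerator = 16 + 16 - 16 = 16
Gamma^1_{11} = 16 / (2 * 32) = 1/4

1/4


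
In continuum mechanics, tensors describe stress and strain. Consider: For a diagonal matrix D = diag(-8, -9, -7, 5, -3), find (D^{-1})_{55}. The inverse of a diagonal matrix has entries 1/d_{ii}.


For a diagonal matrix, the inverse has entries (D^{-1})_{ii} = 1/d_{ii}.
The diagonal entries are: d_{11} = -8, d_{22} = -9, d_{33} = -7, d_{44} = 5, d_{55} = -3
We need (D^{-1})_{55} = 1/d_{55} = 1/-3 = -1/3

-1/3


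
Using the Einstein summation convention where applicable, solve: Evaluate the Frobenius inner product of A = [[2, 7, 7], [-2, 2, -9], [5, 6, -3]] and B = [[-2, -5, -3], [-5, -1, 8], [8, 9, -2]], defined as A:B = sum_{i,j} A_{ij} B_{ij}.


A:B = sum over all i,j of A_{ij} * B_{ij}.
Row 1: 2*-2=-4, 7*-5=-35, 7*-3=-21 => row sum = -60
Row 2: -2*-5=10, 2*-1=-2, -9*8=-72 => row sum = -64
Row 3: 5*8=40, 6*9=54, -3*-2=6 => row sum = 100
Total = -60 + -64 + 100 = -24

-24


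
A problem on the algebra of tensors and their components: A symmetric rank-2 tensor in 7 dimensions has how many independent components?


A symmetric rank-2 tensor in d dimensions has d(d+1)/2 independent components.
d = 7
d(d+1)/2 = 7 * 8 / 2 = 56 / 2 = 28

28


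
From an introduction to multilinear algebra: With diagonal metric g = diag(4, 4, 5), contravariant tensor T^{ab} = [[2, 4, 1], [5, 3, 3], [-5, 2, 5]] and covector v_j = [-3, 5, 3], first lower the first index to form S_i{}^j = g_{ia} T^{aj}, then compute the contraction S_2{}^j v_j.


Step 1: lower the first index. For a diagonal metric, g_{ia} T^{aj} = g_{ii} T^{ij} (no sum on i).
g_{22} = 4
S_2{}^1 = 4 * T^{21} = 4 * 5 = 20
S_2{}^2 = 4 * T^{22} = 4 * 3 = 12
S_2{}^3 = 4 * T^{23} = 4 * 3 = 12
Step 2: contract S_2{}^j with v_j.
S_2{}^1 * v_1 = 20 * -3 = -60
S_2{}^2 * v_2 = 12 * 5 = 60
S_2{}^3 * v_3 = 12 * 3 = 36
Result = -60 + 60 + 36 = 36

36


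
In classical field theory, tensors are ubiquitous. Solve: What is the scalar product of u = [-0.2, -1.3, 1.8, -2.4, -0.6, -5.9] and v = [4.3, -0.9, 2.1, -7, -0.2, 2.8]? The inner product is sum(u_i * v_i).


The inner product u . v = sum of u_i * v_i.
Term-by-term: -0.2 * 4.3, -1.3 * -0.9, 1.8 * 2.1, -2.4 * -7, -0.6 * -0.2, -5.9 * 2.8
Products: -0.86, 1.17, 3.78, 16.8, 0.12, -16.52
Sum = -0.86 + 1.17 + 3.78 + 16.8 + 0.12 + -16.52 = 4.49

4.49


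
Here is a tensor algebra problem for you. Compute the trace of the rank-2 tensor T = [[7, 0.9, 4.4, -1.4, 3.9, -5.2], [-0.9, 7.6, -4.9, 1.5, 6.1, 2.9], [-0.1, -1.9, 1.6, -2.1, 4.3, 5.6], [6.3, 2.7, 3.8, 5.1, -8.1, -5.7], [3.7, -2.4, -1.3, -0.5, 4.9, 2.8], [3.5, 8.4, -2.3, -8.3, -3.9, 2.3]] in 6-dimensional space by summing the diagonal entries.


The contraction (trace) of a rank-2 tensor is the sum of its diagonal elements.
Diagonal entries: A[1,1] = 7, A[2,2] = 7.6, A[3,3] = 1.6, A[4,4] = 5.1, A[5,5] = 4.9, A[6,6] = 2.3
Tr(A) = 7 + 7.6 + 1.6 + 5.1 + 4.9 + 2.3 = 28.5

28.5


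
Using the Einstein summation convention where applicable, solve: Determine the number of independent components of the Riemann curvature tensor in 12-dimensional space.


The Riemann tensor in d dimensions has d^2(d^2 - 1)/12 independent components.
d = 12, so d^2 = 144
d^2 - 1 = 143
d^2(d^2 - 1) = 144 * 143 = 20592
Divide by 12: 20592 / 12 = 1716

1716


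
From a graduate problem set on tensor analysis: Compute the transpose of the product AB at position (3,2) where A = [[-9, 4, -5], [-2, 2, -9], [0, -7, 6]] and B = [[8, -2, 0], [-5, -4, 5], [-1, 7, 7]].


(AB)^T_{ij} = (AB)_{ji} = sum_k A_{jk} B_{ki}.
For i=3, j=2 we need (AB)_{23}:
A_{21} * B_{13} = -2 * 0 = 0
A_{22} * B_{23} = 2 * 5 = 10
A_{23} * B_{33} = -9 * 7 = -63
Sum = 0 + 10 + -63 = -53

-53


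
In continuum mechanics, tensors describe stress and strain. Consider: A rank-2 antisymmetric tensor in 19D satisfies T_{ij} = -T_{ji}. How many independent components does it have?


An antisymmetric rank-2 tensor satisfies A_{ij} = -A_{ji}, so diagonal entries are zero.
The independent components are the upper-triangular entries: C(n, 2) = n(n-1)/2.
n = 19
C(19, 2) = 19 * 18 / 2 = 342 / 2 = 171

171


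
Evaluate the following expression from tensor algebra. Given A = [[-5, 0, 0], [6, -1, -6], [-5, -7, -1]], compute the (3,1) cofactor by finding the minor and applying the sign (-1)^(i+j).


To find cofactor C_{31}, delete row 3 and column 1.
The resulting 2x2 submatrix is: [[0, 0], [-1, -6]]
Minor M_{31} = 0*-6 - 0*-1
  = 0 - 0 = 0
Sign = (-1)^(3+1) = (-1)^4 = 1
Cofactor C_{31} = 1 * 0 = 0

0


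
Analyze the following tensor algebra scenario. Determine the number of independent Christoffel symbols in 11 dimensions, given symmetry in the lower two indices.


Christoffel symbols Gamma^k_{ij} are symmetric in i,j, so there are d * d(d+1)/2 independent symbols.
d = 11
d(d+1)/2 = 11 * 12 / 2 = 66
Total = 11 * 66 = 726

726


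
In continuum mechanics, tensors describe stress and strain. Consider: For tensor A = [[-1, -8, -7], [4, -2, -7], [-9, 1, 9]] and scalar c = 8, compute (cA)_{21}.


Scalar multiplication: (cA)_{ij} = c * A_{ij}.
c = 8
A_{21} = 4
(cA)_{21} = 8 * 4 = 32

32


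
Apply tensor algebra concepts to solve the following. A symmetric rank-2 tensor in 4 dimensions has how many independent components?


A symmetric rank-2 tensor in d dimensions has d(d+1)/2 independent components.
d = 4
d(d+1)/2 = 4 * 5 / 2 = 20 / 2 = 10

10


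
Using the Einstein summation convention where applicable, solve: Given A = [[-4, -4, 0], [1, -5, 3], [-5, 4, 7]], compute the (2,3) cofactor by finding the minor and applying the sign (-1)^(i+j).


To find cofactor C_{23}, delete row 2 and column 3.
The resulting 2x2 submatrix is: [[-4, -4], [-5, 4]]
Minor M_{23} = -4*4 - -4*-5
  = -16 - 20 = -36
Sign = (-1)^(2+3) = (-1)^5 = -1
Cofactor C_{23} = -1 * -36 = 36

36


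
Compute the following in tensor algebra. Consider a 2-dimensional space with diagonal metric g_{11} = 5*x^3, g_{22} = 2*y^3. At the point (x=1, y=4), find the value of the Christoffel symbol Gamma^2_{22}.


For a diagonal metric, Gamma^k_{ij} = (1/2) g^{kk} (dg_{ik}/dx_j + dg_{jk}/dx_i - dg_{ij}/dx_k).
The metric is diagonal, so g_{ab} = 0 for a != b.
At the given point: g_{11} = 5, g_{22} = 128
g^{22} = 1/128
dg_{22}/dx_2 = dg_{22}/dx_2 = 96
dg_{22}/dx_2 = dg_{22}/dx_2 = 96
dg_{22}/dx_2 = dg_{22}/dx_2 = 96
Numerator = 96 + 96 - 96 = 96
Gamma^2_{22} = 96 / (2 * 128) = 3/8

3/8


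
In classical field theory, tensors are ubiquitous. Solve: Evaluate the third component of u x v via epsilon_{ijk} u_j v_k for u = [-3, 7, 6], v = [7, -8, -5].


(u x v)_3 = sum_{j,k} epsilon_{3jk} u_j v_k. Only permutations of (1,2,3) contribute; the two non-zero terms are:
eps_{312} u_1 v_2 = 1 * -3 * -8 = 24
eps_{321} u_2 v_1 = -1 * 7 * 7 = -49
(u x v)_3 = -25

-25


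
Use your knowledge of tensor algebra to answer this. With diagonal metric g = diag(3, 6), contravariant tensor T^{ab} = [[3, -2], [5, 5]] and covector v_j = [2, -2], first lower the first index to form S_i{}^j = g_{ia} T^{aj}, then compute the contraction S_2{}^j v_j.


Step 1: lower the first index. For a diagonal metric, g_{ia} T^{aj} = g_{ii} T^{ij} (no sum on i).
g_{22} = 6
S_2{}^1 = 6 * T^{21} = 6 * 5 = 30
S_2{}^2 = 6 * T^{22} = 6 * 5 = 30
Step 2: contract S_2{}^j with v_j.
S_2{}^1 * v_1 = 30 * 2 = 60
S_2{}^2 * v_2 = 30 * -2 = -60
Result = 60 + -60 = 0

0


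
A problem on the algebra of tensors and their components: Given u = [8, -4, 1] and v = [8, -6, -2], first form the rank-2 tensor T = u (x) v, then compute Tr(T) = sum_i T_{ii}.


The outer product gives T_{ij} = u_i v_j.
The trace (contraction) is Tr(T) = sum_i T_{ii} = sum_i u_i v_i.
Diagonal entries:
T_{11} = u_1 * v_1 = 8 * 8 = 64
T_{22} = u_2 * v_2 = -4 * -6 = 24
T_{33} = u_3 * v_3 = 1 * -2 = -2
Tr(T) = 64 + 24 + -2 = 86

86


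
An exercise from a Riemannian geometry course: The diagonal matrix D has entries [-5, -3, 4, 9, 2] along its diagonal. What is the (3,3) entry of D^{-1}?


For a diagonal matrix, the inverse has entries (D^{-1})_{ii} = 1/d_{ii}.
The diagonal entries are: d_{11} = -5, d_{22} = -3, d_{33} = 4, d_{44} = 9, d_{55} = 2
We need (D^{-1})_{33} = 1/d_{33} = 1/4 = 1/4

1/4


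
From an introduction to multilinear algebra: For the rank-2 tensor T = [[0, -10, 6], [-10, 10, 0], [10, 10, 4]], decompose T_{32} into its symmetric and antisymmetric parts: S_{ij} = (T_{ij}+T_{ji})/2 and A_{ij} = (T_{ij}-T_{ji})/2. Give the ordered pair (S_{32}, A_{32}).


T_{32} = 10
T_{23} = 0
S_{32} = (10 + 0)/2 = 10/2 = 5
A_{32} = (10 - 0)/2 = 10/2 = 5
Check: S + A = 5 + 5 = 10 = T_{32}.

(5, 5)


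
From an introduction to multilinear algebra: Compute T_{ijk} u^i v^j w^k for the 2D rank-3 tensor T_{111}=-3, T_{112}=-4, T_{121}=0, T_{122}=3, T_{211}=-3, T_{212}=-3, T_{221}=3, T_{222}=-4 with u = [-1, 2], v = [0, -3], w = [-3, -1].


S = sum over i,j,k of T_{ijk} u_i v_j w_k. Expanding all 8 terms:
T_{111}*u_1*v_1*w_1 = -3*-1*0*-3 = 0  (running total: 0)
T_{112}*u_1*v_1*w_2 = -4*-1*0*-1 = 0  (running total: 0)
T_{121}*u_1*v_2*w_1 = 0*-1*-3*-3 = 0  (running total: 0)
T_{122}*u_1*v_2*w_2 = 3*-1*-3*-1 = -9  (running total: -9)
T_{211}*u_2*v_1*w_1 = -3*2*0*-3 = 0  (running total: -9)
T_{212}*u_2*v_1*w_2 = -3*2*0*-1 = 0  (running total: -9)
T_{221}*u_2*v_2*w_1 = 3*2*-3*-3 = 54  (running total: 45)
T_{222}*u_2*v_2*w_2 = -4*2*-3*-1 = -24  (running total: 21)
S = 21

21


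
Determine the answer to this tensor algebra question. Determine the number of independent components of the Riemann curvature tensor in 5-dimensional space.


The Riemann tensor in d dimensions has d^2(d^2 - 1)/12 independent components.
d = 5, so d^2 = 25
d^2 - 1 = 24
d^2(d^2 - 1) = 25 * 24 = 600
Divide by 12: 600 / 12 = 50

50


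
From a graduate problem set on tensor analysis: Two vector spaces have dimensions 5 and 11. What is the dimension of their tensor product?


The dimension of a tensor product is the product of dimensions.
dim(V) = 5, dim(W) = 11
dim(V (x) W) = 5 * 11 = 55

55


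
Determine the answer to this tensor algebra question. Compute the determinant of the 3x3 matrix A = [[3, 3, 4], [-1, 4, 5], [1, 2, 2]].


Expanding along the first row, det(A) = a11*M_11 - a12*M_12 + a13*M_13, where M_1j is the (1,j) minor.
Minor M_11 = 4*2 - 5*2 = -2
Minor M_12 = -1*2 - 5*1 = -7
Minor M_13 = -1*2 - 4*1 = -6
det = 3*(-2) - 3*(-7) + 4*(-6)
    = -6 - -21 + -24
    = -9

-9


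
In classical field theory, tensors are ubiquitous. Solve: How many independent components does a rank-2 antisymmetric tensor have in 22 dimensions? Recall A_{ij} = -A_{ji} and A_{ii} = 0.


An antisymmetric rank-2 tensor satisfies A_{ij} = -A_{ji}, so diagonal entries are zero.
The independent components are the upper-triangular entries: C(n, 2) = n(n-1)/2.
n = 22
C(22, 2) = 22 * 21 / 2 = 462 / 2 = 231

231


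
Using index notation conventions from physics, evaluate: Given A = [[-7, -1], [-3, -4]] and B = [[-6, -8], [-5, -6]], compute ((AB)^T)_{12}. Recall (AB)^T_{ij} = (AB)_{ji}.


(AB)^T_{ij} = (AB)_{ji} = sum_k A_{jk} B_{ki}.
For i=1, j=2 we need (AB)_{21}:
A_{21} * B_{11} = -3 * -6 = 18
A_{22} * B_{21} = -4 * -5 = 20
Sum = 18 + 20 = 38

38


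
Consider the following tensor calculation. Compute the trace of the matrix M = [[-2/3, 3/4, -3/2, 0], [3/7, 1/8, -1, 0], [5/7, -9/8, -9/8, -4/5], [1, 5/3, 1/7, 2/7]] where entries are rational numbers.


The trace is the sum of diagonal entries.
Diagonal: M[1,1] = -2/3, M[2,2] = 1/8, M[3,3] = -9/8, M[4,4] = 2/7
Tr(M) = -2/3 + 1/8 + -9/8 + 2/7
Computing step by step:
After adding M[1,1]: -2/3
After adding M[2,2]: -13/24
After adding M[3,3]: -5/3
After adding M[4,4]: -29/21
Tr(M) = -29/21

-29/21


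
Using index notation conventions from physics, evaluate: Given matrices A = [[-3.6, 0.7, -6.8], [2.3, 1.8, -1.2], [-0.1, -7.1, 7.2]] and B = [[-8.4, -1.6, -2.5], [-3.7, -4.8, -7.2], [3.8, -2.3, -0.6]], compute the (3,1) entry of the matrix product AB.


(AB)_{ij} = sum_k A_{ik} B_{kj}.
For i=3, j=1:
A_{31} * B_{11} = -0.1 * -8.4 = 0.84
A_{32} * B_{21} = -7.1 * -3.7 = 26.27
A_{33} * B_{31} = 7.2 * 3.8 = 27.36
Sum = 0.84 + 26.27 + 27.36 = 54.47

54.47


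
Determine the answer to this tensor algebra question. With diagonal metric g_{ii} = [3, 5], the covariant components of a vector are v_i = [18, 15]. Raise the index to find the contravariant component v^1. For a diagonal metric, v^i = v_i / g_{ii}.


To raise an index with a diagonal metric: v^i = v_i / g_{ii}.
For index 1: v_1 = 18, g_{11} = 3
v^1 = 18 / 3 = 6

6


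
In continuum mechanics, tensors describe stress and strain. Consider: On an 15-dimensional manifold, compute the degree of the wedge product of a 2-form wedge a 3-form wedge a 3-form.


The degree of a wedge product is the sum of the degrees of the individual forms.
Degrees: 2, 3, 3
Total degree = 2 + 3 + 3 = 8

8


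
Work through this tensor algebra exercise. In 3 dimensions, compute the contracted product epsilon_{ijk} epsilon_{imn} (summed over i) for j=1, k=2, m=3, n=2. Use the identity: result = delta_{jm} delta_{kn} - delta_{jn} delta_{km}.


Using the identity: epsilon_{ijk} epsilon_{imn} = delta_{jm} delta_{kn} - delta_{jn} delta_{km}.
delta_{13} = 0
delta_{22} = 1
delta_{12} = 0
delta_{23} = 0
Result = 0 * 1 - 0 * 0 = 0 - 0 = 0

0


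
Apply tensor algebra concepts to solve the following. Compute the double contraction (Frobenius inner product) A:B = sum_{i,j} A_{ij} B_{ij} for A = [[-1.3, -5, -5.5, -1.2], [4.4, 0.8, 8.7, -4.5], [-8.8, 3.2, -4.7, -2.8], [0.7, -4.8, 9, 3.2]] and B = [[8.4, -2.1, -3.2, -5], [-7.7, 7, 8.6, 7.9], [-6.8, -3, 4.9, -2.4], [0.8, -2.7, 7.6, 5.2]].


A:B = sum over all i,j of A_{ij} * B_{ij}.
Row 1: -1.3*8.4=-10.92, -5*-2.1=10.5, -5.5*-3.2=17.6, -1.2*-5=6 => row sum = 23.18
Row 2: 4.4*-7.7=-33.88, 0.8*7=5.6, 8.7*8.6=74.82, -4.5*7.9=-35.55 => row sum = 10.99
Row 3: -8.8*-6.8=59.84, 3.2*-3=-9.6, -4.7*4.9=-23.03, -2.8*-2.4=6.72 => row sum = 33.93
Row 4: 0.7*0.8=0.56, -4.8*-2.7=12.96, 9*7.6=68.4, 3.2*5.2=16.64 => row sum = 98.56
Total = 23.18 + 10.99 + 33.93 + 98.56 = 166.66

166.66


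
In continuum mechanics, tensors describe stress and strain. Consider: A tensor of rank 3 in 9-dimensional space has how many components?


The number of components of a rank-r tensor in d dimensions is d^r.
Here d = 9 and r = 3.
9^3 = 729

729


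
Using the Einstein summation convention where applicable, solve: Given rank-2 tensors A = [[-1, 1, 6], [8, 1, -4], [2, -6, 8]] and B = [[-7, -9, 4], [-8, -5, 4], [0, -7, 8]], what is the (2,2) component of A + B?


Tensor addition is component-wise: (A + B)_{ij} = A_{ij} + B_{ij}.
A_{22} = 1
B_{22} = -5
(A + B)_{22} = 1 + -5 = -4

-4


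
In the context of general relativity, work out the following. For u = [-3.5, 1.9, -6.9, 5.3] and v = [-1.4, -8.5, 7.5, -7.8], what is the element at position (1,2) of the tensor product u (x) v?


The outer product entry T_{ij} = u_i * v_j.
We need i=1, j=2.
u_1 = -3.5, v_2 = -8.5
T_{1,2} = -3.5 * -8.5 = 29.75

29.75


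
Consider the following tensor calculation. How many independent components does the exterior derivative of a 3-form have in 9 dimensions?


The exterior derivative of a p-form is a (p+1)-form.
Its number of independent components is C(n, p+1).
n = 9, p+1 = 4
C(9, 4) = 126

126


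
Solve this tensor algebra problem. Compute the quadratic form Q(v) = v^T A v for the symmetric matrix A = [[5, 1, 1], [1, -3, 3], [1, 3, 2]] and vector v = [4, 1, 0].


First compute Av:
(Av)_1 = 5*4 + 1*1 + 1*0 = 21
(Av)_2 = 1*4 + -3*1 + 3*0 = 1
(Av)_3 = 1*4 + 3*1 + 2*0 = 7
Av = [21, 1, 7]
Then v^T (Av) = 4*21 + 1*1 + 0*7
= 84 + 1 + 0 = 85

85


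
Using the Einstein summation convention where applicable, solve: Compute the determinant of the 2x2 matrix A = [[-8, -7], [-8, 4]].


For a 2x2 matrix [[a, b], [c, d]], det = a*d - b*c.
a = -8, b = -7, c = -8, d = 4
a*d = -8 * 4 = -32
b*c = -7 * -8 = 56
det = -32 - 56 = -88

-88


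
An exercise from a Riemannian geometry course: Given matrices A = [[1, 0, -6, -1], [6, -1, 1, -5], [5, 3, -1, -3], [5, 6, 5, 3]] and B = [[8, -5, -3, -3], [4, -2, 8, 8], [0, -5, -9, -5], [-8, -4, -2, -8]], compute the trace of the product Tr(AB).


Tr(AB) = sum_i (AB)_{ii} where (AB)_{ii} = sum_k A_{ik} B_{ki}.
(AB)_{11} = 1*8 + 0*4 + -6*0 + -1*-8 = 16
(AB)_{22} = 6*-5 + -1*-2 + 1*-5 + -5*-4 = -13
(AB)_{33} = 5*-3 + 3*8 + -1*-9 + -3*-2 = 24
(AB)_{44} = 5*-3 + 6*8 + 5*-5 + 3*-8 = -16
Tr(AB) = 16 + -13 + 24 + -16 = 11

11


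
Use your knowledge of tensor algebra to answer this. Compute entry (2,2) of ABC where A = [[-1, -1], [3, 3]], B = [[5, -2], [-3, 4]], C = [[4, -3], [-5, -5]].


(ABC)_{22} = sum_m (AB)_{2m} C_{m2}. First compute row 2 of AB.
(AB)_{21} = 3*5 + 3*-3 = 6
(AB)_{22} = 3*-2 + 3*4 = 6
Now contract with column 2 of C:
(AB)_{21} * C_{12} = 6 * -3 = -18
(AB)_{22} * C_{22} = 6 * -5 = -30
(ABC)_{22} = -18 + -30 = -48

-48


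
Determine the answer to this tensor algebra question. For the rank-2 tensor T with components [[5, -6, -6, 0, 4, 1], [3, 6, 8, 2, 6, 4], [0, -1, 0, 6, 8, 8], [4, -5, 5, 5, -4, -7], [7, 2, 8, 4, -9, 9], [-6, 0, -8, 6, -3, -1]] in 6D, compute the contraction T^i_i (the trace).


The contraction (trace) of a rank-2 tensor is the sum of its diagonal elements.
Diagonal entries: A[1,1] = 5, A[2,2] = 6, A[3,3] = 0, A[4,4] = 5, A[5,5] = -9, A[6,6] = -1
Tr(A) = 5 + 6 + 0 + 5 + -9 + -1 = 6

6


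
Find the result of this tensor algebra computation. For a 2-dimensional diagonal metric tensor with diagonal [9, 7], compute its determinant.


For a diagonal metric, the determinant is the product of diagonal entries.
Diagonal entries: 9, 7
det(g) = 9 * 7 = 63

63


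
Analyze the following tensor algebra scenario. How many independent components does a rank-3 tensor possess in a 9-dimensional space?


The number of components of a rank-r tensor in d dimensions is d^r.
Here d = 9 and r = 3.
9^3 = 729

729


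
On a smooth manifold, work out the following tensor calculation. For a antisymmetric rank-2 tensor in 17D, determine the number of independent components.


A antisymmetric rank-2 tensor in d dimensions has d(d-1)/2 independent components.
d = 17
d(d-1)/2 = 17 * 16 / 2 = 272 / 2 = 136

136


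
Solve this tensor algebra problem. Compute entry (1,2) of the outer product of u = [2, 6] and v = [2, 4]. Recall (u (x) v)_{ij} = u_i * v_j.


The outer product entry T_{ij} = u_i * v_j.
We need i=1, j=2.
u_1 = 2, v_2 = 4
T_{1,2} = 2 * 4 = 8

8


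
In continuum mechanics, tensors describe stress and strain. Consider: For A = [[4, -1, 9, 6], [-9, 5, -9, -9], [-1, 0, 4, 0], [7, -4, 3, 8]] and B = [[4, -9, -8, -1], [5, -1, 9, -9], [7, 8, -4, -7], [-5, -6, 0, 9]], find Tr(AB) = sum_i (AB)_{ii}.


Tr(AB) = sum_i (AB)_{ii} where (AB)_{ii} = sum_k A_{ik} B_{ki}.
(AB)_{11} = 4*4 + -1*5 + 9*7 + 6*-5 = 44
(AB)_{22} = -9*-9 + 5*-1 + -9*8 + -9*-6 = 58
(AB)_{33} = -1*-8 + 0*9 + 4*-4 + 0*0 = -8
(AB)_{44} = 7*-1 + -4*-9 + 3*-7 + 8*9 = 80
Tr(AB) = 44 + 58 + -8 + 80 = 174

174


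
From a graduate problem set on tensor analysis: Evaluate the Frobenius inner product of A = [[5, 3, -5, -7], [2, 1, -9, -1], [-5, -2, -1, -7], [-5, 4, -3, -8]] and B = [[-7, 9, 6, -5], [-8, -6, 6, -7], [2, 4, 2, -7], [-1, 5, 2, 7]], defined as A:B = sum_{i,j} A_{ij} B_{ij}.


A:B = sum over all i,j of A_{ij} * B_{ij}.
Row 1: 5*-7=-35, 3*9=27, -5*6=-30, -7*-5=35 => row sum = -3
Row 2: 2*-8=-16, 1*-6=-6, -9*6=-54, -1*-7=7 => row sum = -69
Row 3: -5*2=-10, -2*4=-8, -1*2=-2, -7*-7=49 => row sum = 29
Row 4: -5*-1=5, 4*5=20, -3*2=-6, -8*7=-56 => row sum = -37
Total = -3 + -69 + 29 + -37 = -80

-80


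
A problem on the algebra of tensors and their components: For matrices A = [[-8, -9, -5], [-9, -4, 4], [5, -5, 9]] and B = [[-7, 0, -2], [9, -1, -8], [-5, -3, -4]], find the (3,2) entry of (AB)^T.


(AB)^T_{ij} = (AB)_{ji} = sum_k A_{jk} B_{ki}.
For i=3, j=2 we need (AB)_{23}:
A_{21} * B_{13} = -9 * -2 = 18
A_{22} * B_{23} = -4 * -8 = 32
A_{23} * B_{33} = 4 * -4 = -16
Sum = 18 + 32 + -16 = 34

34


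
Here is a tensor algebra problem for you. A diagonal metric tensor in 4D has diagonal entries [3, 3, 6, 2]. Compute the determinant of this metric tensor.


For a diagonal metric, the determinant is the product of diagonal entries.
Diagonal entries: 3, 3, 6, 2
det(g) = 3 * 3 * 6 * 2 = 108

108


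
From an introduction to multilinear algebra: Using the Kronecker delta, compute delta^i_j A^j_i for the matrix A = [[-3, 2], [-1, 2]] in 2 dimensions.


The contraction (trace) of a rank-2 tensor is the sum of its diagonal elements.
Diagonal entries: A[1,1] = -3, A[2,2] = 2
Tr(A) = -3 + 2 = -1

-1


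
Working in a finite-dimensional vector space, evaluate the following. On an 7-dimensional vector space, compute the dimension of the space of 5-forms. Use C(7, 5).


The dimension of the space of p-forms on an n-dimensional space is C(n, p).
n = 7, p = 5
C(7, 5) = 7! / (5! * 2!) = 21

21


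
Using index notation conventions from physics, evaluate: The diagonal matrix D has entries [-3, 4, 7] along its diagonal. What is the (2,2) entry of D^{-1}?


For a diagonal matrix, the inverse has entries (D^{-1})_{ii} = 1/d_{ii}.
The diagonal entries are: d_{11} = -3, d_{22} = 4, d_{33} = 7
We need (D^{-1})_{22} = 1/d_{22} = 1/4 = 1/4

1/4


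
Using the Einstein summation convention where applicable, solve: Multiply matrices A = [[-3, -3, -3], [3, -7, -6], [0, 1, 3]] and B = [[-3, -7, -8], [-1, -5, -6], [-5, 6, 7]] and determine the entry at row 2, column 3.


(AB)_{ij} = sum_k A_{ik} B_{kj}.
For i=2, j=3:
A_{21} * B_{13} = 3 * -8 = -24
A_{22} * B_{23} = -7 * -6 = 42
A_{23} * B_{33} = -6 * 7 = -42
Sum = -24 + 42 + -42 = -24

-24


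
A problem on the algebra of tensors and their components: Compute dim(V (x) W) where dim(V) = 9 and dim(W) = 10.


The dimension of a tensor product is the product of dimensions.
dim(V) = 9, dim(W) = 10
dim(V (x) W) = 9 * 10 = 90

90


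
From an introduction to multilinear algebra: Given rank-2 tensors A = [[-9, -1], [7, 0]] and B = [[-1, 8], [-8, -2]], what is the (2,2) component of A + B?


Tensor addition is component-wise: (A + B)_{ij} = A_{ij} + B_{ij}.
A_{22} = 0
B_{22} = -2
(A + B)_{22} = 0 + -2 = -2

-2


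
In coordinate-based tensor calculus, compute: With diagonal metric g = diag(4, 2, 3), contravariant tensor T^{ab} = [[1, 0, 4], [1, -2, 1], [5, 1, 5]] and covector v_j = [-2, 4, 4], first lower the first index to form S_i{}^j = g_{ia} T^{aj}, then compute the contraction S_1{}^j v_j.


Step 1: lower the first index. For a diagonal metric, g_{ia} T^{aj} = g_{ii} T^{ij} (no sum on i).
g_{11} = 4
S_1{}^1 = 4 * T^{11} = 4 * 1 = 4
S_1{}^2 = 4 * T^{12} = 4 * 0 = 0
S_1{}^3 = 4 * T^{13} = 4 * 4 = 16
Step 2: contract S_1{}^j with v_j.
S_1{}^1 * v_1 = 4 * -2 = -8
S_1{}^2 * v_2 = 0 * 4 = 0
S_1{}^3 * v_3 = 16 * 4 = 64
Result = -8 + 0 + 64 = 56

56
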